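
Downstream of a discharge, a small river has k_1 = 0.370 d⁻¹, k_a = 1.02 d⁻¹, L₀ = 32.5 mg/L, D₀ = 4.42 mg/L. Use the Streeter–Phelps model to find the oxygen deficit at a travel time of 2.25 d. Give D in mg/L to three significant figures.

k_1 L₀/(k_a−k_1) = 0.370×32.5/(1.02−0.370) = 12.03/0.6500 = 18.50 mg/L.
e^(−k_1 t) = e^(−0.370×2.250) = 0.4350; e^(−k_a t) = e^(−1.02×2.250) = 0.1008.
D = 18.50 × (0.4350 − 0.1008) + 4.42 × 0.1008 = 6.183 + 0.4454 = 6.628 mg/L.

D ≈ 6.63 mg/L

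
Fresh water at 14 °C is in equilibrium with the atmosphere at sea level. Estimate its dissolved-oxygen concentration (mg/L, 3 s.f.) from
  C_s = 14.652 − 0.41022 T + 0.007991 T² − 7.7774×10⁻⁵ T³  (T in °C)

C_s = 14.652 − 0.41022×14 + 0.007991×14² − 7.7774×10⁻⁵×14³ = 10.26 mg/L.

C_s ≈ 10.3 mg/L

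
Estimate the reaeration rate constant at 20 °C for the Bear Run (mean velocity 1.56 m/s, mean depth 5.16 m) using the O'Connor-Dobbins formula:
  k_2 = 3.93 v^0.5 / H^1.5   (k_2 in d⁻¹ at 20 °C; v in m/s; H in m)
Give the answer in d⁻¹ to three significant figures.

k_2 ≈ 0.419 d⁻¹

k_2 = 3.93 × 1.56^0.5 / 5.16^1.5 = 3.93 × 1.249 / 11.72 = 0.4188 d⁻¹.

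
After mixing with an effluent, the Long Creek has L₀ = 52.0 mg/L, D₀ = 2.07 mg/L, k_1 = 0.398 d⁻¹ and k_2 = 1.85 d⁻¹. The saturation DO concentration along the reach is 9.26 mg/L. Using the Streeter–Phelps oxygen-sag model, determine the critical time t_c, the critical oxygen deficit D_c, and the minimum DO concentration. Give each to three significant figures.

t_c ≈ 0.950 d; D_c ≈ 7.66 mg/L; min DO ≈ 1.60 mg/L

With k_2/k_1 = 4.648 and 1 − D₀(k_2−k_1)/(k_1 L₀) = 0.8548,
t_c = ln(4.648 × 0.8548) / (1.85 − 0.398) = ln(3.973) / 1.452 = 1.380/1.452 = 0.9501 d.
L(t_c) = L₀ e^(−k_1 t_c) = 52.0 × 0.6851 = 35.63 mg/L, and at the critical point k_2 D_c = k_1 L, so D_c = (0.398/1.85) × 35.63 = 7.665 mg/L.
Minimum DO = C_s − D_c = 9.26 − 7.665 = 1.595 mg/L.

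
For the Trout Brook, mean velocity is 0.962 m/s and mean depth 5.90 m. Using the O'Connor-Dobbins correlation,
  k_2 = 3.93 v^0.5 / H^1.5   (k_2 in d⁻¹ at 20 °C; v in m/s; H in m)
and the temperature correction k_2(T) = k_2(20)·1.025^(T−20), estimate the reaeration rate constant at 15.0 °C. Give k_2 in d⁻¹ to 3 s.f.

k_2(20) = 3.93 × 0.962^0.5 / 5.90^1.5 = 3.93 × 0.9808 / 14.33 = 0.2690 d⁻¹.
k_2(15.0) = 0.2690 × 1.025^(15.0−20) = 0.2690 × 0.8839 = 0.2377 d⁻¹.

k_2 ≈ 0.238 d⁻¹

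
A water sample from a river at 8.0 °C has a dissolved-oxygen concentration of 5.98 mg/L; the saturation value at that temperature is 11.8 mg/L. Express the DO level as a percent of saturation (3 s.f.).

% saturation = C/C_s × 100 = 5.98/11.8 × 100 = 50.7 %.

50.7 % saturation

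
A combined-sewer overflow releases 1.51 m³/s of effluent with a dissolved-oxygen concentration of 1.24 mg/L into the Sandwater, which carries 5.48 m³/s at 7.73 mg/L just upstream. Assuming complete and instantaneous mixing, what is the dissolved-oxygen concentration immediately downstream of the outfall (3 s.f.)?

Flow-weighted mixing: C = (Q_r C_r + Q_w C_w)/(Q_r + Q_w)
= (5.48×7.73 + 1.51×1.24)/(5.48 + 1.51) = 44.23/6.990 = 6.328 mg/L.

6.33 mg/L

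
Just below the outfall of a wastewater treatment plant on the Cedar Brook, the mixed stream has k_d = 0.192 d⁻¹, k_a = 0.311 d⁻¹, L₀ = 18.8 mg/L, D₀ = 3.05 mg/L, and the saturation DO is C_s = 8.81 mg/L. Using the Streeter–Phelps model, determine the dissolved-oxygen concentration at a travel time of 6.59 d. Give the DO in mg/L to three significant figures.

k_d L₀/(k_a−k_d) = 0.192×18.8/(0.311−0.192) = 3.610/0.1190 = 30.33 mg/L.
e^(−k_d t) = e^(−0.192×6.590) = 0.2822; e^(−k_a t) = e^(−0.311×6.590) = 0.1288.
D = 30.33 × (0.2822 − 0.1288) + 3.05 × 0.1288 = 4.652 + 0.3928 = 5.045 mg/L.
DO = C_s − D = 8.81 − 5.045 = 3.765 mg/L.

DO ≈ 3.77 mg/L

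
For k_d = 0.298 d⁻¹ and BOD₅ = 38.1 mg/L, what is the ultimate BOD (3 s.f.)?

BOD₅ = L₀(1 − e^(−5k_d)) ⇒ L₀ = BOD₅ / (1 − e^(−5×0.298))
= 38.1 / (1 − 0.2254) = 38.1 / 0.7746 = 49.18 mg/L.

L₀ ≈ 49.2 mg/L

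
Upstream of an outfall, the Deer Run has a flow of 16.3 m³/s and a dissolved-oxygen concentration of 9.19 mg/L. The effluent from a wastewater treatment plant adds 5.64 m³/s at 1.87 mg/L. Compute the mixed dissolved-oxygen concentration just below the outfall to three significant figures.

Flow-weighted mixing: C = (Q_r C_r + Q_w C_w)/(Q_r + Q_w)
= (16.3×9.19 + 5.64×1.87)/(16.3 + 5.64) = 160.3/21.94 = 7.308 mg/L.

7.31 mg/L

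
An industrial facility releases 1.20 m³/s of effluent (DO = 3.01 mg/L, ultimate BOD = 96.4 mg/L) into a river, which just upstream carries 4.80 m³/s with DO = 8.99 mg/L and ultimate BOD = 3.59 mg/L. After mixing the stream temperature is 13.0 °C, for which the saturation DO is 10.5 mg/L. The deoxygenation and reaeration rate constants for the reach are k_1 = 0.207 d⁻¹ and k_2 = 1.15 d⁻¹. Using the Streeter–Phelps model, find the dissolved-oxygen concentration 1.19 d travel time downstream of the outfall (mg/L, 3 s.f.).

DO ≈ 7.25 mg/L

Mixed DO = (4.80×8.99 + 1.20×3.01)/(4.80+1.20) = 46.76/6.000 = 7.794 mg/L.
Mixed L₀ = (4.80×3.59 + 1.20×96.4)/(6.000) = 132.9/6.000 = 22.15 mg/L.
Initial deficit D₀ = C_s − DO₀ = 10.5 − 7.794 = 2.706 mg/L.
D(1.19) = [0.207×22.15/(1.15−0.207)](e^(−0.207×1.19) − e^(−1.15×1.19)) + 2.706 e^(−1.15×1.19)
= 4.863 × (0.7817 − 0.2545) + 2.706 × 0.2545 = 3.252 mg/L.
DO = 10.5 − 3.252 = 7.248 mg/L.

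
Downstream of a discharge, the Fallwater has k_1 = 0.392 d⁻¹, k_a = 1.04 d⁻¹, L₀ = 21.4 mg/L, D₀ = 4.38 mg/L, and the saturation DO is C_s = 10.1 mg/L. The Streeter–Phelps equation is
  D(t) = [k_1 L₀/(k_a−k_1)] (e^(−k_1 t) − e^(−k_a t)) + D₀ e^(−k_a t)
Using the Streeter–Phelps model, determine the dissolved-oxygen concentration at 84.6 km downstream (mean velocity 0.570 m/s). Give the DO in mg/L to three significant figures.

DO ≈ 4.93 mg/L

Travel time t = x/v = 84.6 km / (0.570 m/s) = 84600 m / 0.570 m/s = 148400 s = 1.718 d.
k_1 L₀/(k_a−k_1) = 0.392×21.4/(1.04−0.392) = 8.389/0.6480 = 12.95 mg/L.
e^(−k_1 t) = e^(−0.392×1.718) = 0.5100; e^(−k_a t) = e^(−1.04×1.718) = 0.1675.
D = 12.95 × (0.5100 − 0.1675) + 4.38 × 0.1675 = 4.433 + 0.7338 = 5.167 mg/L.
DO = C_s − D = 10.1 − 5.167 = 4.933 mg/L.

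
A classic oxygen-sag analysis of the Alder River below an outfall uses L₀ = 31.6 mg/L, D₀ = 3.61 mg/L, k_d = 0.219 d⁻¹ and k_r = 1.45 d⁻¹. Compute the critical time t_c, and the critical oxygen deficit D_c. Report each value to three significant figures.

t_c = [1/(k_r−k_d)] ln[(k_r/k_d)(1 − D₀(k_r−k_d)/(k_d L₀))]
= [1/(1.45−0.219)] ln[(1.45/0.219)(1 − 3.61×1.231/(0.219×31.6))]
= (1/1.231) ln[6.621 × 0.3579] = 0.8123 × ln(2.369) = 0.8123 × 0.8626 = 0.7007 d.
L(t_c) = L₀ e^(−k_d t_c) = 31.6 × 0.8577 = 27.10 mg/L, and at the critical point k_r D_c = k_d L, so D_c = (0.219/1.45) × 27.10 = 4.094 mg/L.

t_c ≈ 0.701 d; D_c ≈ 4.09 mg/L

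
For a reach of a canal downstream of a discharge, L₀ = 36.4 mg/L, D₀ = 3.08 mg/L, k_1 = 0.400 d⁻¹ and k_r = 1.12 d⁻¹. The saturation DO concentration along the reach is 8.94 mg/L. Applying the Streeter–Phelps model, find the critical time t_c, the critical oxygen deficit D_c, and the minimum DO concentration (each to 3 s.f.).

At the critical point dD/dt = 0, so k_1 L₀ e^(−k_1 t) = k_r D. Substituting D(t) from the Streeter–Phelps equation and solving for t gives
t_c = ln[(k_r/k_1)(1 − D₀(k_r−k_1)/(k_1 L₀))] / (k_r−k_1).
Here k_r−k_1 = 0.7200 d⁻¹ and 1 − D₀(k_r−k_1)/(k_1 L₀) = 1 − 3.08×0.7200/(0.400×36.4) = 0.8477, so
t_c = ln(2.800 × 0.8477) / 0.7200 = 0.8644 / 0.7200 = 1.201 d.
L(t_c) = L₀ e^(−k_1 t_c) = 36.4 × 0.6187 = 22.52 mg/L, and at the critical point k_r D_c = k_1 L, so D_c = (0.400/1.12) × 22.52 = 8.042 mg/L.
Minimum DO = C_s − D_c = 8.94 − 8.042 = 0.8975 mg/L.

t_c ≈ 1.20 d; D_c ≈ 8.04 mg/L; min DO ≈ 0.898 mg/L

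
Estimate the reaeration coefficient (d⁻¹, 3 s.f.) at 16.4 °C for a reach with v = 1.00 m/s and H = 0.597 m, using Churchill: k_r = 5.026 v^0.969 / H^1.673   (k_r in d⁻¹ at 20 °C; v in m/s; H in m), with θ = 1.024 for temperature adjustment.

k_r ≈ 10.9 d⁻¹

k_r(20) = 5.026 × 1.00^0.969 / 0.597^1.673 = 5.026 × 1.000 / 0.4219 = 11.91 d⁻¹.
k_r(16.4) = 11.91 × 1.024^(16.4−20) = 11.91 × 0.9182 = 10.94 d⁻¹.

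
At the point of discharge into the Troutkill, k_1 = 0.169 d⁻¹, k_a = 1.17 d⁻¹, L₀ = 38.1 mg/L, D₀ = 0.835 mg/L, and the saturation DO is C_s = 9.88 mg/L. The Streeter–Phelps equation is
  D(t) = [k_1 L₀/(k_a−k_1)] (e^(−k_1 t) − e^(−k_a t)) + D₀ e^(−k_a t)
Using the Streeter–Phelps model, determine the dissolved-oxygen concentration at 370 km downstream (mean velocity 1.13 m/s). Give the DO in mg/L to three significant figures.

DO ≈ 6.56 mg/L

Travel time t = x/v = 370 km / (1.13 m/s) = 370000 m / 1.13 m/s = 327400 s = 3.790 d.
k_1 L₀/(k_a−k_1) = 0.169×38.1/(1.17−0.169) = 6.439/1.001 = 6.432 mg/L.
e^(−k_1 t) = e^(−0.169×3.790) = 0.5270; e^(−k_a t) = e^(−1.17×3.790) = 0.01187.
D = 6.432 × (0.5270 − 0.01187) + 0.835 × 0.01187 = 3.314 + 0.009909 = 3.324 mg/L.
DO = C_s − D = 9.88 − 3.324 = 6.556 mg/L.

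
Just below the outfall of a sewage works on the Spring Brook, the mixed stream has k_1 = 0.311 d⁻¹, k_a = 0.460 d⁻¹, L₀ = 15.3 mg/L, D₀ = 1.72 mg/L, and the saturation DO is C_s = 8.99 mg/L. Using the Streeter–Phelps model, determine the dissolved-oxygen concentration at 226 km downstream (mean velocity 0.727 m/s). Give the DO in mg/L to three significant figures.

Travel time t = x/v = 226 km / (0.727 m/s) = 226000 m / 0.727 m/s = 310900 s = 3.598 d.
k_1 L₀/(k_a−k_1) = 0.311×15.3/(0.460−0.311) = 4.758/0.1490 = 31.93 mg/L.
e^(−k_1 t) = e^(−0.311×3.598) = 0.3266; e^(−k_a t) = e^(−0.460×3.598) = 0.1911.
D = 31.93 × (0.3266 − 0.1911) + 1.72 × 0.1911 = 4.328 + 0.3287 = 4.657 mg/L.
DO = C_s − D = 8.99 − 4.657 = 4.333 mg/L.

DO ≈ 4.33 mg/L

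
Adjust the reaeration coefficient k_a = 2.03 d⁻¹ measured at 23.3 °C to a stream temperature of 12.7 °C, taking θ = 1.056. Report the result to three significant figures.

k_a ≈ 1.14 d⁻¹

k_a(T₂) = k_a(T₁) · θ^(T₂−T₁) = 2.03 × 1.056^(12.7−23.3)
= 2.03 × 1.056^-10.6 = 2.03 × 0.5613 = 1.139 d⁻¹.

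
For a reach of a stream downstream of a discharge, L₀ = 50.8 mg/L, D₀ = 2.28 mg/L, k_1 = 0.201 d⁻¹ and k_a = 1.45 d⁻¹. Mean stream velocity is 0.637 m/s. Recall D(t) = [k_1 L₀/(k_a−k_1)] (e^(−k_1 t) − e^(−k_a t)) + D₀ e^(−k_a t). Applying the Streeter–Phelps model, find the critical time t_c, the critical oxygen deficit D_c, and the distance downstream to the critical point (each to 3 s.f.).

t_c = [1/(k_a−k_1)] ln[(k_a/k_1)(1 − D₀(k_a−k_1)/(k_1 L₀))]
= [1/(1.45−0.201)] ln[(1.45/0.201)(1 − 2.28×1.249/(0.201×50.8))]
= (1/1.249) ln[7.214 × 0.7211] = 0.8006 × ln(5.202) = 0.8006 × 1.649 = 1.320 d.
L(t_c) = L₀ e^(−k_1 t_c) = 50.8 × 0.7669 = 38.96 mg/L, and at the critical point k_a D_c = k_1 L, so D_c = (0.201/1.45) × 38.96 = 5.401 mg/L.
x_c = v t_c = 0.637 m/s × 1.320 d × 86400 s/d = 72660 m ≈ 72.7 km.

t_c ≈ 1.32 d; D_c ≈ 5.40 mg/L; x_c ≈ 72.7 km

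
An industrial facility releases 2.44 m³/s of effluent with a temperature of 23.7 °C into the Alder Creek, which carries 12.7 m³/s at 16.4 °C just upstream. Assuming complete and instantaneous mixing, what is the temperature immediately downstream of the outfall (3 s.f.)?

17.6 °C

Flow-weighted mixing: C = (Q_r C_r + Q_w C_w)/(Q_r + Q_w)
= (12.7×16.4 + 2.44×23.7)/(12.7 + 2.44) = 266.1/15.14 = 17.58 °C.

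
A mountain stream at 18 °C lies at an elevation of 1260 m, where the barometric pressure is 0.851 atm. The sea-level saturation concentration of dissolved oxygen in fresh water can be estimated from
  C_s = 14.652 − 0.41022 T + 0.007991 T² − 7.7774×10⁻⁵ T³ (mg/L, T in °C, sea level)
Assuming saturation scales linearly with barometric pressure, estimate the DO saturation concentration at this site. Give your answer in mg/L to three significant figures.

C_s ≈ 8.00 mg/L

At sea level: C_s = 14.652 − 0.41022×18 + 0.007991×18² − 7.7774×10⁻⁵×18³ = 9.404 mg/L.
Pressure correction: C_s' = 9.404 × 0.851 = 8.002 mg/L.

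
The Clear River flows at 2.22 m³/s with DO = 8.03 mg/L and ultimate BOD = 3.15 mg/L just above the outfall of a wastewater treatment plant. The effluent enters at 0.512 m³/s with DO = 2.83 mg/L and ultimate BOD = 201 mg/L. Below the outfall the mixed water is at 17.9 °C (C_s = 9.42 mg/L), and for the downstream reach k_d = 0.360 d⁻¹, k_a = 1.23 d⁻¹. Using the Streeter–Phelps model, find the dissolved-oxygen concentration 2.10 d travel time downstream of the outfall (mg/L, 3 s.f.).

Mixed DO = (2.22×8.03 + 0.512×2.83)/(2.22+0.512) = 19.28/2.732 = 7.055 mg/L.
Mixed L₀ = (2.22×3.15 + 0.512×201)/(2.732) = 109.9/2.732 = 40.23 mg/L.
Initial deficit D₀ = C_s − DO₀ = 9.42 − 7.055 = 2.365 mg/L.
D(2.10) = [0.360×40.23/(1.23−0.360)](e^(−0.360×2.10) − e^(−1.23×2.10)) + 2.365 e^(−1.23×2.10)
= 16.65 × (0.4695 − 0.07555) + 2.365 × 0.07555 = 6.737 mg/L.
DO = 9.42 − 6.737 = 2.683 mg/L.

DO ≈ 2.68 mg/L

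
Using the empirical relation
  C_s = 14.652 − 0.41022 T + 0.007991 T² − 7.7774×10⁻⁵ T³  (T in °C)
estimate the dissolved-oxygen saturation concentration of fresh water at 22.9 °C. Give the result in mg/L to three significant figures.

C_s ≈ 8.51 mg/L

C_s = 14.652 − 0.41022×22.9 + 0.007991×22.9² − 7.7774×10⁻⁵×22.9³ = 8.515 mg/L.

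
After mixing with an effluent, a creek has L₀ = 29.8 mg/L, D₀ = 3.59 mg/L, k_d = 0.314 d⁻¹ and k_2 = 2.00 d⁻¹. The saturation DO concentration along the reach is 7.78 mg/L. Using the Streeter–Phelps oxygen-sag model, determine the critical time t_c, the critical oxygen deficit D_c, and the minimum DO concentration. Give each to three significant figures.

At the critical point dD/dt = 0, so k_d L₀ e^(−k_d t) = k_2 D. Substituting D(t) from the Streeter–Phelps equation and solving for t gives
t_c = ln[(k_2/k_d)(1 − D₀(k_2−k_d)/(k_d L₀))] / (k_2−k_d).
Here k_2−k_d = 1.686 d⁻¹ and 1 − D₀(k_2−k_d)/(k_d L₀) = 1 − 3.59×1.686/(0.314×29.8) = 0.3531, so
t_c = ln(6.369 × 0.3531) / 1.686 = 0.8106 / 1.686 = 0.4808 d.
D_c = (k_d/k_2) L₀ e^(−k_d t_c) = (0.314/2.00) × 29.8 × e^(−0.314×0.4808) = 0.1570 × 29.8 × 0.8599 = 4.023 mg/L.
Minimum DO = C_s − D_c = 7.78 − 4.023 = 3.757 mg/L.

t_c ≈ 0.481 d; D_c ≈ 4.02 mg/L; min DO ≈ 3.76 mg/L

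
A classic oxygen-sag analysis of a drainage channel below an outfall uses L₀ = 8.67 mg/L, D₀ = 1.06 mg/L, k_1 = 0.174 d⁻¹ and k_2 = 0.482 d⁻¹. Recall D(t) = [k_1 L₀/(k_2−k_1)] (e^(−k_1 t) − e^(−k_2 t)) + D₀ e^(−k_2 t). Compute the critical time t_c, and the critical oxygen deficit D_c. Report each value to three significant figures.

t_c ≈ 2.52 d; D_c ≈ 2.02 mg/L

t_c = [1/(k_2−k_1)] ln[(k_2/k_1)(1 − D₀(k_2−k_1)/(k_1 L₀))]
= [1/(0.482−0.174)] ln[(0.482/0.174)(1 − 1.06×0.3080/(0.174×8.67))]
= (1/0.3080) ln[2.770 × 0.7836] = 3.247 × ln(2.171) = 3.247 × 0.7750 = 2.516 d.
L(t_c) = L₀ e^(−k_1 t_c) = 8.67 × 0.6454 = 5.596 mg/L, and at the critical point k_2 D_c = k_1 L, so D_c = (0.174/0.482) × 5.596 = 2.020 mg/L.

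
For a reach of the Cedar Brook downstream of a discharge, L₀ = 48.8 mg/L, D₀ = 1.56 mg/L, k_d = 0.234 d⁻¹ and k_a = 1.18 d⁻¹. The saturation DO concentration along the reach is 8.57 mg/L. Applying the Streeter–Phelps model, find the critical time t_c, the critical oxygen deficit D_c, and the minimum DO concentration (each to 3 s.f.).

t_c ≈ 1.56 d; D_c ≈ 6.71 mg/L; min DO ≈ 1.86 mg/L

At the critical point dD/dt = 0, so k_d L₀ e^(−k_d t) = k_a D. Substituting D(t) from the Streeter–Phelps equation and solving for t gives
t_c = ln[(k_a/k_d)(1 − D₀(k_a−k_d)/(k_d L₀))] / (k_a−k_d).
Here k_a−k_d = 0.9460 d⁻¹ and 1 − D₀(k_a−k_d)/(k_d L₀) = 1 − 1.56×0.9460/(0.234×48.8) = 0.8708, so
t_c = ln(5.043 × 0.8708) / 0.9460 = 1.480 / 0.9460 = 1.564 d.
D_c = (k_d/k_a) L₀ e^(−k_d t_c) = (0.234/1.18) × 48.8 × e^(−0.234×1.564) = 0.1983 × 48.8 × 0.6935 = 6.711 mg/L.
Minimum DO = C_s − D_c = 8.57 − 6.711 = 1.859 mg/L.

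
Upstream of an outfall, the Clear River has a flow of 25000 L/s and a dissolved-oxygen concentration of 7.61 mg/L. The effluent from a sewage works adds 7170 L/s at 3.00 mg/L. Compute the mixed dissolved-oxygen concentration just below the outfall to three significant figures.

6.58 mg/L

Flow-weighted mixing: C = (Q_r C_r + Q_w C_w)/(Q_r + Q_w)
= (25000×7.61 + 7170×3.00)/(25000 + 7170) = 211800/32170 = 6.583 mg/L.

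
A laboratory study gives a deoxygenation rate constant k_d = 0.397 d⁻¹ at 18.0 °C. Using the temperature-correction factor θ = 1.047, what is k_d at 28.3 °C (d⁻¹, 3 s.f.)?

k_d ≈ 0.637 d⁻¹

k_d(T₂) = k_d(T₁) · θ^(T₂−T₁) = 0.397 × 1.047^(28.3−18.0)
= 0.397 × 1.047^10.3 = 0.397 × 1.605 = 0.6371 d⁻¹.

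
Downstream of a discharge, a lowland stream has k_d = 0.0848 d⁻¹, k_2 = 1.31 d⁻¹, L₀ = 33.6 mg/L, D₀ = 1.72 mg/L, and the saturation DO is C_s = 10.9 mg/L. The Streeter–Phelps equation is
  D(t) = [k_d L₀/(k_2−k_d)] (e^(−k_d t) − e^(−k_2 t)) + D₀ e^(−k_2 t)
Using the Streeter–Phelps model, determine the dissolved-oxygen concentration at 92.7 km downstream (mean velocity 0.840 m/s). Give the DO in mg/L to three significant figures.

DO ≈ 8.93 mg/L

Travel time t = x/v = 92.7 km / (0.840 m/s) = 92700 m / 0.840 m/s = 110400 s = 1.277 d.
k_d L₀/(k_2−k_d) = 0.0848×33.6/(1.31−0.0848) = 2.849/1.225 = 2.326 mg/L.
e^(−k_d t) = e^(−0.0848×1.277) = 0.8973; e^(−k_2 t) = e^(−1.31×1.277) = 0.1876.
D = 2.326 × (0.8973 − 0.1876) + 1.72 × 0.1876 = 1.650 + 0.3227 = 1.973 mg/L.
DO = C_s − D = 10.9 − 1.973 = 8.927 mg/L.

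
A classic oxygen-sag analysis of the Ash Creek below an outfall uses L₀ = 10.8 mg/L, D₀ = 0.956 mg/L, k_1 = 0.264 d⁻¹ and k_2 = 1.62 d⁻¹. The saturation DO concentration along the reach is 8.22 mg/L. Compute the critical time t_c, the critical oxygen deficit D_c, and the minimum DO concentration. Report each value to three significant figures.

At the critical point dD/dt = 0, so k_1 L₀ e^(−k_1 t) = k_2 D. Substituting D(t) from the Streeter–Phelps equation and solving for t gives
t_c = ln[(k_2/k_1)(1 − D₀(k_2−k_1)/(k_1 L₀))] / (k_2−k_1).
Here k_2−k_1 = 1.356 d⁻¹ and 1 − D₀(k_2−k_1)/(k_1 L₀) = 1 − 0.956×1.356/(0.264×10.8) = 0.5453, so
t_c = ln(6.136 × 0.5453) / 1.356 = 1.208 / 1.356 = 0.8908 d.
L(t_c) = L₀ e^(−k_1 t_c) = 10.8 × 0.7904 = 8.537 mg/L, and at the critical point k_2 D_c = k_1 L, so D_c = (0.264/1.62) × 8.537 = 1.391 mg/L.
Minimum DO = C_s − D_c = 8.22 − 1.391 = 6.829 mg/L.

t_c ≈ 0.891 d; D_c ≈ 1.39 mg/L; min DO ≈ 6.83 mg/L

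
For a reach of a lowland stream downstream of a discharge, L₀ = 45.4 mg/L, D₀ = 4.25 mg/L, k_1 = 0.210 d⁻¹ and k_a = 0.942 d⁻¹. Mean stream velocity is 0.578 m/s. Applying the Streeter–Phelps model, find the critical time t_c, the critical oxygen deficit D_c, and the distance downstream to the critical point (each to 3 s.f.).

With k_a/k_1 = 4.486 and 1 − D₀(k_a−k_1)/(k_1 L₀) = 0.6737,
t_c = ln(4.486 × 0.6737) / (0.942 − 0.210) = ln(3.022) / 0.7320 = 1.106/0.7320 = 1.511 d.
D_c = (k_1/k_a) L₀ e^(−k_1 t_c) = (0.210/0.942) × 45.4 × e^(−0.210×1.511) = 0.2229 × 45.4 × 0.7281 = 7.369 mg/L.
x_c = v t_c = 0.578 m/s × 1.511 d × 86400 s/d = 75450 m ≈ 75.4 km.

t_c ≈ 1.51 d; D_c ≈ 7.37 mg/L; x_c ≈ 75.4 km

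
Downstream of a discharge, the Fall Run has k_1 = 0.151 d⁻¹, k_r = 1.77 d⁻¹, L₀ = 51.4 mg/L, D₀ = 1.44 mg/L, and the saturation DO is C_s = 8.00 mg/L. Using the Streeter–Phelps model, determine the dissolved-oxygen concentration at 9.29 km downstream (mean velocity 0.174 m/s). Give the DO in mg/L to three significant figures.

DO ≈ 4.76 mg/L

Travel time t = x/v = 9.29 km / (0.174 m/s) = 9290 m / 0.174 m/s = 53390 s = 0.6179 d.
k_1 L₀/(k_r−k_1) = 0.151×51.4/(1.77−0.151) = 7.761/1.619 = 4.794 mg/L.
e^(−k_1 t) = e^(−0.151×0.6179) = 0.9109; e^(−k_r t) = e^(−1.77×0.6179) = 0.3350.
D = 4.794 × (0.9109 − 0.3350) + 1.44 × 0.3350 = 2.761 + 0.4823 = 3.243 mg/L.
DO = C_s − D = 8.00 − 3.243 = 4.757 mg/L.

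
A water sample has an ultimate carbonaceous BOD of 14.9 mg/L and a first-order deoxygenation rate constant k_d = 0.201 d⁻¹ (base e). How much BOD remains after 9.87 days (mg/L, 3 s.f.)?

L ≈ 2.05 mg/L

L_t = L₀ e^(−k_d t) = 14.9 × e^(−0.201×9.87) = 14.9 × 0.1375 = 2.049 mg/L.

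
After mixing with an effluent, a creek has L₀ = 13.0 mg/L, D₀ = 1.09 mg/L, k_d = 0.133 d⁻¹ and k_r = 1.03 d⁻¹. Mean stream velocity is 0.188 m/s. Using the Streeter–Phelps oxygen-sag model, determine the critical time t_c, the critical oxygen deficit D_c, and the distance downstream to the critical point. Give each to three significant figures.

t_c = [1/(k_r−k_d)] ln[(k_r/k_d)(1 − D₀(k_r−k_d)/(k_d L₀))]
= [1/(1.03−0.133)] ln[(1.03/0.133)(1 − 1.09×0.8970/(0.133×13.0))]
= (1/0.8970) ln[7.744 × 0.4345] = 1.115 × ln(3.365) = 1.115 × 1.213 = 1.353 d.
D_c = (k_d/k_r) L₀ e^(−k_d t_c) = (0.133/1.03) × 13.0 × e^(−0.133×1.353) = 0.1291 × 13.0 × 0.8353 = 1.402 mg/L.
x_c = v t_c = 0.188 m/s × 1.353 d × 86400 s/d = 21970 m ≈ 22.0 km.

t_c ≈ 1.35 d; D_c ≈ 1.40 mg/L; x_c ≈ 22.0 km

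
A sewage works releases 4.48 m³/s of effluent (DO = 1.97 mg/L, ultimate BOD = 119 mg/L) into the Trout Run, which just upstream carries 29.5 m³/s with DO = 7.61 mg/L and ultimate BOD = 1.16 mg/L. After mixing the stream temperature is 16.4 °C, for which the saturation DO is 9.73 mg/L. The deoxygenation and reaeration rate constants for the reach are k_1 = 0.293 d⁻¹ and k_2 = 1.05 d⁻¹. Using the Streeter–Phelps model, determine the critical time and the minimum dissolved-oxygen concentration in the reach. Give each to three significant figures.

t_c ≈ 0.913 d; minimum DO ≈ 6.16 mg/L

Mixed DO = (29.5×7.61 + 4.48×1.97)/(29.5+4.48) = 233.3/33.98 = 6.866 mg/L.
Mixed L₀ = (29.5×1.16 + 4.48×119)/(33.98) = 567.3/33.98 = 16.70 mg/L.
Initial deficit D₀ = C_s − DO₀ = 9.73 − 6.866 = 2.864 mg/L.
t_c = (1/0.7570) ln[(1.05/0.293)(1 − 2.864×0.7570/(0.293×16.70))] = 1.321 × ln(1.996) = 0.9128 d.
D_c = (0.293/1.05) × 16.70 × e^(−0.293×0.9128) = 0.2790 × 16.70 × 0.7653 = 3.566 mg/L.
Minimum DO = 9.73 − 3.566 = 6.164 mg/L.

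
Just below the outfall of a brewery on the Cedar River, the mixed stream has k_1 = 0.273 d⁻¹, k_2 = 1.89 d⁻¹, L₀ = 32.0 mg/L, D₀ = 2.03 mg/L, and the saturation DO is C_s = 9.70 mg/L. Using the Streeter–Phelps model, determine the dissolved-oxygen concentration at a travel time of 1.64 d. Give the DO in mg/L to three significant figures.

k_1 L₀/(k_2−k_1) = 0.273×32.0/(1.89−0.273) = 8.736/1.617 = 5.403 mg/L.
e^(−k_1 t) = e^(−0.273×1.640) = 0.6391; e^(−k_2 t) = e^(−1.89×1.640) = 0.04507.
D = 5.403 × (0.6391 − 0.04507) + 2.03 × 0.04507 = 3.209 + 0.09149 = 3.301 mg/L.
DO = C_s − D = 9.70 − 3.301 = 6.399 mg/L.

DO ≈ 6.40 mg/L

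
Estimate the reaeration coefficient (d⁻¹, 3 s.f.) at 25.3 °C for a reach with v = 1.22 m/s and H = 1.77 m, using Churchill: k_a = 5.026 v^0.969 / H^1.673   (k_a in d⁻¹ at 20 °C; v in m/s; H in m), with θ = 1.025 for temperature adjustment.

k_a ≈ 2.67 d⁻¹

k_a(20) = 5.026 × 1.22^0.969 / 1.77^1.673 = 5.026 × 1.213 / 2.599 = 2.344 d⁻¹.
k_a(25.3) = 2.344 × 1.025^(25.3−20) = 2.344 × 1.140 = 2.672 d⁻¹.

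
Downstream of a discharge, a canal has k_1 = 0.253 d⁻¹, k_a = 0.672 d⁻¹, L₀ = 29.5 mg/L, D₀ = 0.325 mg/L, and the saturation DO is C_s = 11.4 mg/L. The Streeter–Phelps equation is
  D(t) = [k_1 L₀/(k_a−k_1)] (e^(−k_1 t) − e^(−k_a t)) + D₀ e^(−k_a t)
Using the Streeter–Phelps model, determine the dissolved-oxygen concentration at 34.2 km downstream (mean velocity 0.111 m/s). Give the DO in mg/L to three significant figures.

Travel time t = x/v = 34.2 km / (0.111 m/s) = 34200 m / 0.111 m/s = 308100 s = 3.566 d.
k_1 L₀/(k_a−k_1) = 0.253×29.5/(0.672−0.253) = 7.463/0.4190 = 17.81 mg/L.
e^(−k_1 t) = e^(−0.253×3.566) = 0.4057; e^(−k_a t) = e^(−0.672×3.566) = 0.09105.
D = 17.81 × (0.4057 − 0.09105) + 0.325 × 0.09105 = 5.604 + 0.02959 = 5.634 mg/L.
DO = C_s − D = 11.4 − 5.634 = 5.766 mg/L.

DO ≈ 5.77 mg/L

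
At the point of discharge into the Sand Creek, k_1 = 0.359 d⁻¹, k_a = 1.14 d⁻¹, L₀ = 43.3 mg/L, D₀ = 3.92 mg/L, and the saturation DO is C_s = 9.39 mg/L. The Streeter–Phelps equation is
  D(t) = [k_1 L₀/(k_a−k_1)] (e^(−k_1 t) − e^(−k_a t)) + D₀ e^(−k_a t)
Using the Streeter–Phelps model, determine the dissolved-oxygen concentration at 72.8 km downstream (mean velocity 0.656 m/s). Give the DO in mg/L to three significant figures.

Travel time t = x/v = 72.8 km / (0.656 m/s) = 72800 m / 0.656 m/s = 111000 s = 1.284 d.
k_1 L₀/(k_a−k_1) = 0.359×43.3/(1.14−0.359) = 15.54/0.7810 = 19.90 mg/L.
e^(−k_1 t) = e^(−0.359×1.284) = 0.6306; e^(−k_a t) = e^(−1.14×1.284) = 0.2312.
D = 19.90 × (0.6306 − 0.2312) + 3.92 × 0.2312 = 7.948 + 0.9065 = 8.855 mg/L.
DO = C_s − D = 9.39 − 8.855 = 0.5354 mg/L.

DO ≈ 0.535 mg/L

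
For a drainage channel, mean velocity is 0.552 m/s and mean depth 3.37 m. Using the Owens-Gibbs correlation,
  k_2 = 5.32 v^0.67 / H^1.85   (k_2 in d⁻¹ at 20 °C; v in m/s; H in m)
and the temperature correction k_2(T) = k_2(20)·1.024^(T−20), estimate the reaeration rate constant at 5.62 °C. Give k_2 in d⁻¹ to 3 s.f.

k_2(20) = 5.32 × 0.552^0.67 / 3.37^1.85 = 5.32 × 0.6716 / 9.465 = 0.3775 d⁻¹.
k_2(5.62) = 0.3775 × 1.024^(5.62−20) = 0.3775 × 0.7110 = 0.2684 d⁻¹.

k_2 ≈ 0.268 d⁻¹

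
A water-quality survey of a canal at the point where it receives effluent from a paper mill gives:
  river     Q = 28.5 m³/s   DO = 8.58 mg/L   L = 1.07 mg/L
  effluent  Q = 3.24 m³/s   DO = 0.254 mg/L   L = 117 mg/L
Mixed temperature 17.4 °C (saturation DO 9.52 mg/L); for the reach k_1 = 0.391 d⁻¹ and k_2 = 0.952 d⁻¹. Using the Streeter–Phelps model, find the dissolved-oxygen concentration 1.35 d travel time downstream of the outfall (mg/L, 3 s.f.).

Mixed DO = (28.5×8.58 + 3.24×0.254)/(28.5+3.24) = 245.4/31.74 = 7.730 mg/L.
Mixed L₀ = (28.5×1.07 + 3.24×117)/(31.74) = 409.6/31.74 = 12.90 mg/L.
Initial deficit D₀ = C_s − DO₀ = 9.52 − 7.730 = 1.790 mg/L.
D(1.35) = [0.391×12.90/(0.952−0.391)](e^(−0.391×1.35) − e^(−0.952×1.35)) + 1.790 e^(−0.952×1.35)
= 8.994 × (0.5899 − 0.2766) + 1.790 × 0.2766 = 3.313 mg/L.
DO = 9.52 − 3.313 = 6.207 mg/L.

DO ≈ 6.21 mg/L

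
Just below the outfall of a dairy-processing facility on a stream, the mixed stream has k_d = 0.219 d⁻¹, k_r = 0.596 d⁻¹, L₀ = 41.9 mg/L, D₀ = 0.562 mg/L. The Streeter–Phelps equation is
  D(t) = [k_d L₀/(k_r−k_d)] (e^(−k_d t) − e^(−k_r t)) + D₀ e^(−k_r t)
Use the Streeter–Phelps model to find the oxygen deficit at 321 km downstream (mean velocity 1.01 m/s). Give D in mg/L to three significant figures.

Travel time t = x/v = 321 km / (1.01 m/s) = 321000 m / 1.01 m/s = 317800 s = 3.678 d.
k_d L₀/(k_r−k_d) = 0.219×41.9/(0.596−0.219) = 9.176/0.3770 = 24.34 mg/L.
e^(−k_d t) = e^(−0.219×3.678) = 0.4468; e^(−k_r t) = e^(−0.596×3.678) = 0.1117.
D = 24.34 × (0.4468 − 0.1117) + 0.562 × 0.1117 = 8.158 + 0.06275 = 8.221 mg/L.

D ≈ 8.22 mg/L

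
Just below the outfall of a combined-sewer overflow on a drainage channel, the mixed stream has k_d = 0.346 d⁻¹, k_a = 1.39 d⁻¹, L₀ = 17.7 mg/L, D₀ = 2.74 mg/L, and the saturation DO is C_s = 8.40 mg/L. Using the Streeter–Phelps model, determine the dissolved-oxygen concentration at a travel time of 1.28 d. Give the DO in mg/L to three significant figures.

DO ≈ 5.16 mg/L

k_d L₀/(k_a−k_d) = 0.346×17.7/(1.39−0.346) = 6.124/1.044 = 5.866 mg/L.
e^(−k_d t) = e^(−0.346×1.280) = 0.6422; e^(−k_a t) = e^(−1.39×1.280) = 0.1688.
D = 5.866 × (0.6422 − 0.1688) + 2.74 × 0.1688 = 2.777 + 0.4624 = 3.240 mg/L.
DO = C_s − D = 8.40 − 3.240 = 5.160 mg/L.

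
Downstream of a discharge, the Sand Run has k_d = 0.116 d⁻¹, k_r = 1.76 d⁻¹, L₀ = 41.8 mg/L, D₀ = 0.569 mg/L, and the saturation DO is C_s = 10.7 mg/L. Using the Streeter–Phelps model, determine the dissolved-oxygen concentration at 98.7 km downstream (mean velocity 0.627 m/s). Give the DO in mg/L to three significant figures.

Travel time t = x/v = 98.7 km / (0.627 m/s) = 98700 m / 0.627 m/s = 157400 s = 1.822 d.
k_d L₀/(k_r−k_d) = 0.116×41.8/(1.76−0.116) = 4.849/1.644 = 2.949 mg/L.
e^(−k_d t) = e^(−0.116×1.822) = 0.8095; e^(−k_r t) = e^(−1.76×1.822) = 0.04049.
D = 2.949 × (0.8095 − 0.04049) + 0.569 × 0.04049 = 2.268 + 0.02304 = 2.291 mg/L.
DO = C_s − D = 10.7 − 2.291 = 8.409 mg/L.

DO ≈ 8.41 mg/L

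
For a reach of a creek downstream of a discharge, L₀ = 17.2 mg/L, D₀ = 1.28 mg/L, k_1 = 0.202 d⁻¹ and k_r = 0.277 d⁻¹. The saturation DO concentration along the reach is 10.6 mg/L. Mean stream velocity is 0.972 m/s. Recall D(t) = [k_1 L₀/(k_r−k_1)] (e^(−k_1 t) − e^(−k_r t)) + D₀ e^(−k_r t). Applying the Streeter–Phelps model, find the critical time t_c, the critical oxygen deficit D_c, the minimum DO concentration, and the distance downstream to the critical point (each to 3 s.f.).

t_c = [1/(k_r−k_1)] ln[(k_r/k_1)(1 − D₀(k_r−k_1)/(k_1 L₀))]
= [1/(0.277−0.202)] ln[(0.277/0.202)(1 − 1.28×0.07500/(0.202×17.2))]
= (1/0.07500) ln[1.371 × 0.9724] = 13.33 × ln(1.333) = 13.33 × 0.2877 = 3.836 d.
D_c = (k_1/k_r) L₀ e^(−k_1 t_c) = (0.202/0.277) × 17.2 × e^(−0.202×3.836) = 0.7292 × 17.2 × 0.4607 = 5.779 mg/L.
Minimum DO = C_s − D_c = 10.6 − 5.779 = 4.821 mg/L.
x_c = v t_c = 0.972 m/s × 3.836 d × 86400 s/d = 322200 m ≈ 322 km.

t_c ≈ 3.84 d; D_c ≈ 5.78 mg/L; min DO ≈ 4.82 mg/L; x_c ≈ 322 km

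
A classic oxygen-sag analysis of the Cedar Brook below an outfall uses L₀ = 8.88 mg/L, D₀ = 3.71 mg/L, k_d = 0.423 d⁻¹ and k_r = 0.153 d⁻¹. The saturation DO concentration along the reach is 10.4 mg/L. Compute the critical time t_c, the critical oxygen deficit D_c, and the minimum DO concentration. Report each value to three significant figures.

t_c ≈ 2.89 d; D_c ≈ 7.23 mg/L; min DO ≈ 3.17 mg/L

t_c = [1/(k_r−k_d)] ln[(k_r/k_d)(1 − D₀(k_r−k_d)/(k_d L₀))]
= [1/(0.153−0.423)] ln[(0.153/0.423)(1 − 3.71×-0.2700/(0.423×8.88))]
= (1/-0.2700) ln[0.3617 × 1.267] = -3.704 × ln(0.4582) = -3.704 × -0.7805 = 2.891 d.
L(t_c) = L₀ e^(−k_d t_c) = 8.88 × 0.2944 = 2.614 mg/L, and at the critical point k_r D_c = k_d L, so D_c = (0.423/0.153) × 2.614 = 7.227 mg/L.
Minimum DO = C_s − D_c = 10.4 − 7.227 = 3.173 mg/L.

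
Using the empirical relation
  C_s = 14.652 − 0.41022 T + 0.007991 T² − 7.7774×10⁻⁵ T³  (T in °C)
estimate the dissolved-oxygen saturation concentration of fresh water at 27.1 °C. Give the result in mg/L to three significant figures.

C_s ≈ 7.86 mg/L

C_s = 14.652 − 0.41022×27.1 + 0.007991×27.1² − 7.7774×10⁻⁵×27.1³ = 7.856 mg/L.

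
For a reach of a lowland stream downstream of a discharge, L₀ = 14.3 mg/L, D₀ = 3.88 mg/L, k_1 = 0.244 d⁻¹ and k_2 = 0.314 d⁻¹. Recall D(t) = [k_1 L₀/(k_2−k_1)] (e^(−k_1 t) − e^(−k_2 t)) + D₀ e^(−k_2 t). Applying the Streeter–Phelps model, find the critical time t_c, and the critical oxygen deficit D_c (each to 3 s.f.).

With k_2/k_1 = 1.287 and 1 − D₀(k_2−k_1)/(k_1 L₀) = 0.9222,
t_c = ln(1.287 × 0.9222) / (0.314 − 0.244) = ln(1.187) / 0.07000 = 0.1712/0.07000 = 2.446 d.
D_c = (k_1/k_2) L₀ e^(−k_1 t_c) = (0.244/0.314) × 14.3 × e^(−0.244×2.446) = 0.7771 × 14.3 × 0.5506 = 6.119 mg/L.

t_c ≈ 2.45 d; D_c ≈ 6.12 mg/L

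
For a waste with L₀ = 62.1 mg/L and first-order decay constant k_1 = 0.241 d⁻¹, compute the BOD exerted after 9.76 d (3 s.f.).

y ≈ 56.2 mg/L

y_t = L₀(1 − e^(−k_1 t)) = 62.1 × (1 − e^(−0.241×9.76))
= 62.1 × (1 − 0.09516) = 62.1 × 0.9048 = 56.19 mg/L.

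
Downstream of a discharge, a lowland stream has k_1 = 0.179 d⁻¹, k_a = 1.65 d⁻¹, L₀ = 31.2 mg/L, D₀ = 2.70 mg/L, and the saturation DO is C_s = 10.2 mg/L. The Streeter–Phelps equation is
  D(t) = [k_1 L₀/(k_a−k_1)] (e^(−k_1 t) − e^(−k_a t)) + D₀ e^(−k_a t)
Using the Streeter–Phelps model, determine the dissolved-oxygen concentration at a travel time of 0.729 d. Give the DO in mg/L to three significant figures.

k_1 L₀/(k_a−k_1) = 0.179×31.2/(1.65−0.179) = 5.585/1.471 = 3.797 mg/L.
e^(−k_1 t) = e^(−0.179×0.7290) = 0.8777; e^(−k_a t) = e^(−1.65×0.7290) = 0.3003.
D = 3.797 × (0.8777 − 0.3003) + 2.70 × 0.3003 = 2.192 + 0.8109 = 3.003 mg/L.
DO = C_s − D = 10.2 − 3.003 = 7.197 mg/L.

DO ≈ 7.20 mg/L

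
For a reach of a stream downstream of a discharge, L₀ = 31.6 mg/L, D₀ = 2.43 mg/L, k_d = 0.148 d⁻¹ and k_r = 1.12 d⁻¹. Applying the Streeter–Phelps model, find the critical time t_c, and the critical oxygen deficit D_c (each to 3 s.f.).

t_c ≈ 1.36 d; D_c ≈ 3.42 mg/L

With k_r/k_d = 7.568 and 1 − D₀(k_r−k_d)/(k_d L₀) = 0.4950,
t_c = ln(7.568 × 0.4950) / (1.12 − 0.148) = ln(3.746) / 0.9720 = 1.321/0.9720 = 1.359 d.
D_c = (k_d/k_r) L₀ e^(−k_d t_c) = (0.148/1.12) × 31.6 × e^(−0.148×1.359) = 0.1321 × 31.6 × 0.8178 = 3.415 mg/L.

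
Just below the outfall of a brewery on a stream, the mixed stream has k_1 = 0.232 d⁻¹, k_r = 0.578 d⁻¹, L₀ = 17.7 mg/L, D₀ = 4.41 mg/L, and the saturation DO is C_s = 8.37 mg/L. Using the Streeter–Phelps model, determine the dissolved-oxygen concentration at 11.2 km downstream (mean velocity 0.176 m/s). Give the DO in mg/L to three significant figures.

DO ≈ 3.24 mg/L

Travel time t = x/v = 11.2 km / (0.176 m/s) = 11200 m / 0.176 m/s = 63640 s = 0.7365 d.
k_1 L₀/(k_r−k_1) = 0.232×17.7/(0.578−0.232) = 4.106/0.3460 = 11.87 mg/L.
e^(−k_1 t) = e^(−0.232×0.7365) = 0.8429; e^(−k_r t) = e^(−0.578×0.7365) = 0.6533.
D = 11.87 × (0.8429 − 0.6533) + 4.41 × 0.6533 = 2.251 + 2.881 = 5.132 mg/L.
DO = C_s − D = 8.37 − 5.132 = 3.238 mg/L.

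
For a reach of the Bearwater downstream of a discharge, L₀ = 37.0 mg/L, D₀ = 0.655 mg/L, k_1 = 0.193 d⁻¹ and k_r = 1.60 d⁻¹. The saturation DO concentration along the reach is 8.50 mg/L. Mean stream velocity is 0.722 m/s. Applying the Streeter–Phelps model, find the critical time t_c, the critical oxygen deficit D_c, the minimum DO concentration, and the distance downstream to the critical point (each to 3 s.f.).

t_c ≈ 1.41 d; D_c ≈ 3.40 mg/L; min DO ≈ 5.10 mg/L; x_c ≈ 87.6 km

At the critical point dD/dt = 0, so k_1 L₀ e^(−k_1 t) = k_r D. Substituting D(t) from the Streeter–Phelps equation and solving for t gives
t_c = ln[(k_r/k_1)(1 − D₀(k_r−k_1)/(k_1 L₀))] / (k_r−k_1).
Here k_r−k_1 = 1.407 d⁻¹ and 1 − D₀(k_r−k_1)/(k_1 L₀) = 1 − 0.655×1.407/(0.193×37.0) = 0.8709, so
t_c = ln(8.290 × 0.8709) / 1.407 = 1.977 / 1.407 = 1.405 d.
L(t_c) = L₀ e^(−k_1 t_c) = 37.0 × 0.7625 = 28.21 mg/L, and at the critical point k_r D_c = k_1 L, so D_c = (0.193/1.60) × 28.21 = 3.403 mg/L.
Minimum DO = C_s − D_c = 8.50 − 3.403 = 5.097 mg/L.
x_c = v t_c = 0.722 m/s × 1.405 d × 86400 s/d = 87650 m ≈ 87.6 km.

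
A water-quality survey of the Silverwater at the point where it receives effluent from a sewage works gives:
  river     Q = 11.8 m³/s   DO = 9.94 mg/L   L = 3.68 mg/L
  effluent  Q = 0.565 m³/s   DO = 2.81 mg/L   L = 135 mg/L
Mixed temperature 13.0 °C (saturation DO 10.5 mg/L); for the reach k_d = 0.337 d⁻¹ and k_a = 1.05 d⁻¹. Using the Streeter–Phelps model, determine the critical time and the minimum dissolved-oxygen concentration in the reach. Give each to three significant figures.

Mixed DO = (11.8×9.94 + 0.565×2.81)/(11.8+0.565) = 118.9/12.37 = 9.614 mg/L.
Mixed L₀ = (11.8×3.68 + 0.565×135)/(12.37) = 119.7/12.37 = 9.680 mg/L.
Initial deficit D₀ = C_s − DO₀ = 10.5 − 9.614 = 0.8858 mg/L.
t_c = (1/0.7130) ln[(1.05/0.337)(1 − 0.8858×0.7130/(0.337×9.680))] = 1.403 × ln(2.513) = 1.292 d.
D_c = (0.337/1.05) × 9.680 × e^(−0.337×1.292) = 0.3210 × 9.680 × 0.6470 = 2.010 mg/L.
Minimum DO = 10.5 − 2.010 = 8.490 mg/L.

t_c ≈ 1.29 d; minimum DO ≈ 8.49 mg/L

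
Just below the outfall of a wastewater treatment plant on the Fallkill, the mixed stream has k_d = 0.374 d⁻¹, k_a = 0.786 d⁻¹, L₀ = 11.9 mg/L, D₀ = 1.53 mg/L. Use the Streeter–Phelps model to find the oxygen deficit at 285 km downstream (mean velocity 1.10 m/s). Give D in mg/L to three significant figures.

Travel time t = x/v = 285 km / (1.10 m/s) = 285000 m / 1.10 m/s = 259100 s = 2.999 d.
k_d L₀/(k_a−k_d) = 0.374×11.9/(0.786−0.374) = 4.451/0.4120 = 10.80 mg/L.
e^(−k_d t) = e^(−0.374×2.999) = 0.3258; e^(−k_a t) = e^(−0.786×2.999) = 0.09470.
D = 10.80 × (0.3258 − 0.09470) + 1.53 × 0.09470 = 2.496 + 0.1449 = 2.641 mg/L.

D ≈ 2.64 mg/L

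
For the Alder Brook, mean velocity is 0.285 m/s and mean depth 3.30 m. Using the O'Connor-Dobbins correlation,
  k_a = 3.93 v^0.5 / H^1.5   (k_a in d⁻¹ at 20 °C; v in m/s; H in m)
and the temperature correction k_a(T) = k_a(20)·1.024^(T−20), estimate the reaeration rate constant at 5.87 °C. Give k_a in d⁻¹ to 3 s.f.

k_a(20) = 3.93 × 0.285^0.5 / 3.30^1.5 = 3.93 × 0.5339 / 5.995 = 0.3500 d⁻¹.
k_a(5.87) = 0.3500 × 1.024^(5.87−20) = 0.3500 × 0.7153 = 0.2503 d⁻¹.

k_a ≈ 0.250 d⁻¹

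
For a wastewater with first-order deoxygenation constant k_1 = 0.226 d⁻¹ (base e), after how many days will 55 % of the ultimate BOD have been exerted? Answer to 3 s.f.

y/L₀ = 1 − e^(−k_1 t) = 0.55 ⇒ e^(−k_1 t) = 0.450
t = −ln(0.450) / 0.226 = 0.7985 / 0.226 = 3.533 d.

t ≈ 3.53 d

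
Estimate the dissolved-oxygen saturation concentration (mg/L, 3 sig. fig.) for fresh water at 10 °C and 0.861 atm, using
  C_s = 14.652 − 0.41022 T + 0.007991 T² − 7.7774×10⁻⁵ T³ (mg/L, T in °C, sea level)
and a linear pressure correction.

C_s ≈ 9.70 mg/L

At sea level: C_s = 14.652 − 0.41022×10 + 0.007991×10² − 7.7774×10⁻⁵×10³ = 11.27 mg/L.
Pressure correction: C_s' = 11.27 × 0.861 = 9.704 mg/L.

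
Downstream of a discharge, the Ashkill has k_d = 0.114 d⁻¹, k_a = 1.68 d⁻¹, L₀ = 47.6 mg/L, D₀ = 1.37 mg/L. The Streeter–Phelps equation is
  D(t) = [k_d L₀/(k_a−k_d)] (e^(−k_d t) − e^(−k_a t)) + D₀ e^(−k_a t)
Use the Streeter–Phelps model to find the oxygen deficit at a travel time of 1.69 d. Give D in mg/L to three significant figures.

D ≈ 2.74 mg/L

k_d L₀/(k_a−k_d) = 0.114×47.6/(1.68−0.114) = 5.426/1.566 = 3.465 mg/L.
e^(−k_d t) = e^(−0.114×1.690) = 0.8248; e^(−k_a t) = e^(−1.68×1.690) = 0.05847.
D = 3.465 × (0.8248 − 0.05847) + 1.37 × 0.05847 = 2.655 + 0.08011 = 2.735 mg/L.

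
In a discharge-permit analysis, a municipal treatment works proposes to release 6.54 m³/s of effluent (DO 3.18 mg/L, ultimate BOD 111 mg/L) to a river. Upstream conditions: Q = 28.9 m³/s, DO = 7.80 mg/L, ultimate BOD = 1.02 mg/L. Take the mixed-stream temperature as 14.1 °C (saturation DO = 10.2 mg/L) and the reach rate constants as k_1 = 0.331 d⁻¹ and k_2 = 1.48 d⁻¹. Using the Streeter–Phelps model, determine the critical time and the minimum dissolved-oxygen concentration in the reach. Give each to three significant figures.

Mixed DO = (28.9×7.80 + 6.54×3.18)/(28.9+6.54) = 246.2/35.44 = 6.947 mg/L.
Mixed L₀ = (28.9×1.02 + 6.54×111)/(35.44) = 755.4/35.44 = 21.32 mg/L.
Initial deficit D₀ = C_s − DO₀ = 10.2 − 6.947 = 3.253 mg/L.
t_c = (1/1.149) ln[(1.48/0.331)(1 − 3.253×1.149/(0.331×21.32))] = 0.8703 × ln(2.103) = 0.6469 d.
D_c = (0.331/1.48) × 21.32 × e^(−0.331×0.6469) = 0.2236 × 21.32 × 0.8072 = 3.848 mg/L.
Minimum DO = 10.2 − 3.848 = 6.352 mg/L.

t_c ≈ 0.647 d; minimum DO ≈ 6.35 mg/L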